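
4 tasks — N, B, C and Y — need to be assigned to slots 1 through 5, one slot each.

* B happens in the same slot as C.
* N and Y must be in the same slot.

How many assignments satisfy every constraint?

25

Splitting on N: it can be 1 (5), 2 (5), 3 (5), 4 (5), 5 (5). Listing each branch's schedules as (B, C, Y):
N=1: (1,1,1) (2,2,1) (3,3,1) (4,4,1) (5,5,1) — 5.
N=2: (1,1,2) (2,2,2) (3,3,2) (4,4,2) (5,5,2) — 5.
N=3: (1,1,3) (2,2,3) (3,3,3) (4,4,3) (5,5,3) — 5.
N=4: (1,1,4) (2,2,4) (3,3,4) (4,4,4) (5,5,4) — 5.
N=5: (1,1,5) (2,2,5) (3,3,5) (4,4,5) (5,5,5) — 5.
Summing: 5 + 5 + 5 + 5 + 5 = 25.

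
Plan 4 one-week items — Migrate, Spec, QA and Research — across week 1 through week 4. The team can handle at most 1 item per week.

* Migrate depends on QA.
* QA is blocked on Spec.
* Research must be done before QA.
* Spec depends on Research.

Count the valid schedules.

1

Enumerating: Spec -> week 2; QA -> week 3; Migrate -> week 4; Research -> week 1.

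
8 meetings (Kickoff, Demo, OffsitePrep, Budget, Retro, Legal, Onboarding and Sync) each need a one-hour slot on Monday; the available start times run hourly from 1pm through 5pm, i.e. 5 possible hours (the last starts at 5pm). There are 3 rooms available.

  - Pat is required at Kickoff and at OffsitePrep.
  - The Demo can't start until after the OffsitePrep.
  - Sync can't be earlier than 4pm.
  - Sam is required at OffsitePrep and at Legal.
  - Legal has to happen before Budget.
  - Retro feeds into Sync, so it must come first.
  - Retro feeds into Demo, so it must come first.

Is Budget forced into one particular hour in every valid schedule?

No

Budget can be 2pm (e.g. OffsitePrep in 2pm; Budget in 2pm; Legal in 1pm; Retro in 1pm; Kickoff in 1pm; Onboarding in 2pm; Sync in 4pm; Demo in 3pm) or 3pm (e.g. Demo=2pm; Budget=3pm; Kickoff=2pm; Onboarding=1pm; Legal=2pm; OffsitePrep=1pm; Sync=4pm; Retro=1pm).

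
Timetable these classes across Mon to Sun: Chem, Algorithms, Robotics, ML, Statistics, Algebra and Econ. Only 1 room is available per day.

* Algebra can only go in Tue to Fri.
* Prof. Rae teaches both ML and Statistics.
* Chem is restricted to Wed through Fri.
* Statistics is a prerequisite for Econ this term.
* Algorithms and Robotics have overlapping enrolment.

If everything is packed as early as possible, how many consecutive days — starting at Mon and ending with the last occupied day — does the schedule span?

The precedence chain requires at least 2 distinct days.
With at most 1 per day and 7 classes, at least 7 days are needed.
Chem can't be placed before Wed — that is day 3 counting from Mon — so the schedule must run through at least 3 days.
7 works (last occupied day: Sun): for example Statistics -> Mon, ML -> Sun, Algebra -> Tue, Econ -> Thu, Algorithms -> Fri, Robotics -> Sat, Chem -> Wed.

7 days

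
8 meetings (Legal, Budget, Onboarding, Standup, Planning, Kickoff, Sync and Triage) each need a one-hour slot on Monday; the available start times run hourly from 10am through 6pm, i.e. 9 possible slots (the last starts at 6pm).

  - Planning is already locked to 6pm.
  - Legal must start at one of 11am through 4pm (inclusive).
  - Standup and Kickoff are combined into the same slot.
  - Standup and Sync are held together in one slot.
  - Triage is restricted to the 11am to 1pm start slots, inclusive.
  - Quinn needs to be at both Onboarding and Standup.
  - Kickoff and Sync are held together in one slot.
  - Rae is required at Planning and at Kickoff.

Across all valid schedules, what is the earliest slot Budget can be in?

10am

Budget at 10am is achievable: Sync=11am, Planning=6pm, Standup=11am, Kickoff=11am, Legal=11am, Budget=10am, Triage=11am, Onboarding=10am.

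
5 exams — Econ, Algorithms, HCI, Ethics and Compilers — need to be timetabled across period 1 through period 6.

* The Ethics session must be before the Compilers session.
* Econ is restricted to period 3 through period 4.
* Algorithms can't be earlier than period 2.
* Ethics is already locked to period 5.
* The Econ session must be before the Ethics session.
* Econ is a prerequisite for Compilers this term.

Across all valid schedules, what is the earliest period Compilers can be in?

period 6

Precedence pushes Compilers to at least period 6.
Compilers at period 6 is achievable: Ethics in period 5; HCI in period 1; Econ in period 3; Algorithms in period 2; Compilers in period 6.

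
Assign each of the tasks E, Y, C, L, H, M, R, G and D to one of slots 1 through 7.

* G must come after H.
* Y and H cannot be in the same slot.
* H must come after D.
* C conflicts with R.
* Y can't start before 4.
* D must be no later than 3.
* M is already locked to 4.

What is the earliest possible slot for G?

Precedence pushes G to at least 3.
G at 3 is achievable: E=1, L=1, M=4, R=2, Y=4, G=3, H=2, D=1, C=1.

3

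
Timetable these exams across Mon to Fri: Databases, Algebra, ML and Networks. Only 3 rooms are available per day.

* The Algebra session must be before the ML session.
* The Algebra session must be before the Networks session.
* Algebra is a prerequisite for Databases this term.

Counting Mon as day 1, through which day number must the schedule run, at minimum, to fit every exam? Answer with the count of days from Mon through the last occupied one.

2 days

The precedence chain requires at least 2 distinct days.
With at most 3 per day and 4 exams, at least 2 days are needed.
2 works (last occupied day: Tue): for example Databases in Tue; Algebra in Mon; ML in Tue; Networks in Tue.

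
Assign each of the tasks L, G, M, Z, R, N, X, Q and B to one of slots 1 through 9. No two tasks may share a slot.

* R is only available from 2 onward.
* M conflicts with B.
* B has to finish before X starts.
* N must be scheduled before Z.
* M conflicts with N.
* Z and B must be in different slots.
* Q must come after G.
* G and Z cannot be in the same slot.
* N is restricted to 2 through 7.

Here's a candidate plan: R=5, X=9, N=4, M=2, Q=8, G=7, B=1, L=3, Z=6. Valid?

G and Z cannot be in the same slot — holds.
No two tasks may share a slot — holds.
N must be scheduled before Z — holds.
B has to finish before X starts — holds.
N is restricted to 2 through 7 — holds.
Z and B must be in different slots — holds.
M conflicts with B — holds.
R is only available from 2 onward — holds.
Q must come after G — holds.
M conflicts with N — holds.

Yes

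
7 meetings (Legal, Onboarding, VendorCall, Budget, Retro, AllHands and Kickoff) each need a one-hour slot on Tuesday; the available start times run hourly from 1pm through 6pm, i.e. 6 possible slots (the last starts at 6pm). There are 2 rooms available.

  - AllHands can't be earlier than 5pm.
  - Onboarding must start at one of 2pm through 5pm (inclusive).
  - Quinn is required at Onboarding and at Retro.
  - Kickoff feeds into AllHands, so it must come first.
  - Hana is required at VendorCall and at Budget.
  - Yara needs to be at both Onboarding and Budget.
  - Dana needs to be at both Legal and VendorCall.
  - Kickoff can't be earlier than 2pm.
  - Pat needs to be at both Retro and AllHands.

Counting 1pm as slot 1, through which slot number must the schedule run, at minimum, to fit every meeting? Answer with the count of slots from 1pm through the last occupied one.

The precedence chain requires at least 2 distinct slots.
With at most 2 per slot and 7 meetings, at least 4 slots are needed.
AllHands can't be placed before 5pm — that is slot 5 counting from 1pm — so the schedule must run through at least 5 slots.
5 works (last occupied slot: 5pm): for example Onboarding=2pm, Kickoff=2pm, Budget=1pm, Legal=1pm, VendorCall=3pm, AllHands=5pm, Retro=3pm.

5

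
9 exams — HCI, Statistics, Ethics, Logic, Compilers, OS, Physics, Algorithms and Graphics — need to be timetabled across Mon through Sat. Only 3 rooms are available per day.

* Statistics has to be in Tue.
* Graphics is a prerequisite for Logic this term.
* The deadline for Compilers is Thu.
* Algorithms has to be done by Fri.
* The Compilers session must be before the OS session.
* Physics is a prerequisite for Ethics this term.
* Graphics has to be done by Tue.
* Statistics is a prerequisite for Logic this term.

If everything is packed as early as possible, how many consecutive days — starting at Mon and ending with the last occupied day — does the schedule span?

3

The precedence chain requires at least 2 distinct days.
With at most 3 per day and 9 exams, at least 3 days are needed.
Propagating the time windows through the other constraints, Logic can't land before Wed — that is day 3 counting from Mon — so the schedule must run through at least 3 days.
3 works (last occupied day: Wed): for example Statistics=Tue; OS=Tue; Physics=Mon; Ethics=Tue; Algorithms=Wed; Graphics=Mon; Compilers=Mon; Logic=Wed; HCI=Wed.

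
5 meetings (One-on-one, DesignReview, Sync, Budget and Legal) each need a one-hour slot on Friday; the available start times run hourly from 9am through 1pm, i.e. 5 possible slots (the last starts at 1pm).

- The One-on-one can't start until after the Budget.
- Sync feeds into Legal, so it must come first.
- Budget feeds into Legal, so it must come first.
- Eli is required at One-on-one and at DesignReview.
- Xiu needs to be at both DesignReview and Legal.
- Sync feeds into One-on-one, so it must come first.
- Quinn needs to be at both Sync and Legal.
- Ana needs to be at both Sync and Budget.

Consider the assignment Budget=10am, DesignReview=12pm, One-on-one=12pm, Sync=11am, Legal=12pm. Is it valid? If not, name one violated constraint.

Xiu needs to be at both DesignReview and Legal — violated.
Ana needs to be at both Sync and Budget — holds.
Quinn needs to be at both Sync and Legal — holds.
Budget feeds into Legal, so it must come first — holds.
Sync feeds into One-on-one, so it must come first — holds.
Sync feeds into Legal, so it must come first — holds.
The One-on-one can't start until after the Budget — holds.
Eli is required at One-on-one and at DesignReview — violated.

No — it violates: Eli is required at One-on-one and at DesignReview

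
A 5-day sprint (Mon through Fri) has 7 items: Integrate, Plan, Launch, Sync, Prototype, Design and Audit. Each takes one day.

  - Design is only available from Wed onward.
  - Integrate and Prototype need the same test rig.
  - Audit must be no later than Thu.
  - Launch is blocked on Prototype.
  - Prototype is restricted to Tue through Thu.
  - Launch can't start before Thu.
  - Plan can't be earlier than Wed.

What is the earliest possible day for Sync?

Mon

Sync at Mon is achievable: Integrate=Mon; Launch=Thu; Audit=Mon; Design=Wed; Plan=Wed; Sync=Mon; Prototype=Tue.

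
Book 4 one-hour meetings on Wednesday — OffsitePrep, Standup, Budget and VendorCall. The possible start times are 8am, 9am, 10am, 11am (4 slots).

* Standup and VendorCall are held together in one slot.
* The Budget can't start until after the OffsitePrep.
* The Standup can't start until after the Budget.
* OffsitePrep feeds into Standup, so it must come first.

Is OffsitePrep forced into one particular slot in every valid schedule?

OffsitePrep can be 8am (e.g. OffsitePrep=8am; Standup=10am; Budget=9am; VendorCall=10am) or 9am (e.g. Budget=10am; VendorCall=11am; OffsitePrep=9am; Standup=11am).

No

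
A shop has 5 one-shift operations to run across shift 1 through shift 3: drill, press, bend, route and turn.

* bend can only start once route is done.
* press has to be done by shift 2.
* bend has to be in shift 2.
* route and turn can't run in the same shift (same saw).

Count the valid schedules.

Splitting on drill: it can be shift 1 (4), shift 2 (4), shift 3 (4). Listing each branch's schedules as (press, bend, route, turn) by shift number:
drill=shift 1: (1,2,1,2) (1,2,1,3) (2,2,1,2) (2,2,1,3) — 4.
drill=shift 2: (1,2,1,2) (1,2,1,3) (2,2,1,2) (2,2,1,3) — 4.
drill=shift 3: (1,2,1,2) (1,2,1,3) (2,2,1,2) (2,2,1,3) — 4.
Summing: 4 + 4 + 4 = 12.

12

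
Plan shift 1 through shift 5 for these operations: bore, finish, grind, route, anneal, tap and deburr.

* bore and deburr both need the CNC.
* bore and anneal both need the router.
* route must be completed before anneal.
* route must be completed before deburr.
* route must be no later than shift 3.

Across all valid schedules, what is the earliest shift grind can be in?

shift 1

grind at shift 1 is achievable: finish -> shift 1; route -> shift 1; bore -> shift 1; anneal -> shift 2; deburr -> shift 2; tap -> shift 1; grind -> shift 1.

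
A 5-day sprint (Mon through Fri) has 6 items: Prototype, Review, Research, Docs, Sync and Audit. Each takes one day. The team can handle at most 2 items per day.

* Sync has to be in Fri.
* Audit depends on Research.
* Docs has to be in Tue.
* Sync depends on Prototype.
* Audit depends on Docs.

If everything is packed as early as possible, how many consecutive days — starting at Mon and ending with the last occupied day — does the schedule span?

The precedence chain requires at least 2 distinct days.
With at most 2 per day and 6 work items, at least 3 days are needed.
Sync can't be placed before Fri — that is day 5 counting from Mon — so the schedule must run through at least 5 days.
5 works (last occupied day: Fri): for example Docs=Tue; Review=Tue; Audit=Wed; Prototype=Mon; Sync=Fri; Research=Mon.

5 days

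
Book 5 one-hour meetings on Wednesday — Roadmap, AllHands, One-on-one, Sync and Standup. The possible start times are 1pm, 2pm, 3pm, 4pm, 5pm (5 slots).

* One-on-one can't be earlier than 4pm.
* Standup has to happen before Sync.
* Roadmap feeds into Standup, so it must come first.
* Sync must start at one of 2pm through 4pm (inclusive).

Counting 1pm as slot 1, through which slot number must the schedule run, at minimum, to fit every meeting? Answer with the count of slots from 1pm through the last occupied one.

The precedence chain requires at least 3 distinct slots.
One-on-one can't be placed before 4pm — that is slot 4 counting from 1pm — so the schedule must run through at least 4 slots.
4 works (last occupied slot: 4pm): for example One-on-one=4pm; Roadmap=1pm; Sync=3pm; Standup=2pm; AllHands=1pm.

4 slots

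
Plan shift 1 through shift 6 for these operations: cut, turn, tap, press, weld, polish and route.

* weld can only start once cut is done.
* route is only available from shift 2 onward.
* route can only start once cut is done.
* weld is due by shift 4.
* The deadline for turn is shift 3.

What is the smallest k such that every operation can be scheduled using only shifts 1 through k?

The precedence chain requires at least 2 distinct shifts.
2 works (last occupied shift: shift 2): for example turn=shift 1; tap=shift 1; press=shift 1; route=shift 2; polish=shift 1; weld=shift 2; cut=shift 1.

2 shifts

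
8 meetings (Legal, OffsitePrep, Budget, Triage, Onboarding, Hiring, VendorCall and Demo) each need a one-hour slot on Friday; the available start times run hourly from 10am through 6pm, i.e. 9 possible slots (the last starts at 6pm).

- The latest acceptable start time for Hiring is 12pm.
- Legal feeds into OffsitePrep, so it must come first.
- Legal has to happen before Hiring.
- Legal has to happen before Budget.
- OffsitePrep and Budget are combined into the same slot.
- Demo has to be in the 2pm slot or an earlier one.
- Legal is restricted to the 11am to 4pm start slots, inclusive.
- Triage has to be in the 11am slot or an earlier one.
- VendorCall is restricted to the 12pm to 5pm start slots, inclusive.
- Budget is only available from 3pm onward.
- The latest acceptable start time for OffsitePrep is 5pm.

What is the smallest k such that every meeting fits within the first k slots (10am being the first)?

The precedence chain requires at least 2 distinct slots.
Budget can't be placed before 3pm — that is slot 6 counting from 10am — so the schedule must run through at least 6 slots.
6 works (last occupied slot: 3pm): for example VendorCall in 12pm, Demo in 10am, Hiring in 12pm, Budget in 3pm, Triage in 10am, Onboarding in 10am, Legal in 11am, OffsitePrep in 3pm.

6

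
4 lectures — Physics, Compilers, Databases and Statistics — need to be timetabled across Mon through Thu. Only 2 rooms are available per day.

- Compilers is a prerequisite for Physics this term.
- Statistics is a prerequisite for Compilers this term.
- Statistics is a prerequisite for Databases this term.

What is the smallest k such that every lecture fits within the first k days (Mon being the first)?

3 days

The precedence chain requires at least 3 distinct days.
With at most 2 per day and 4 lectures, at least 2 days are needed.
3 works (last occupied day: Wed): for example Databases=Tue; Statistics=Mon; Compilers=Tue; Physics=Wed.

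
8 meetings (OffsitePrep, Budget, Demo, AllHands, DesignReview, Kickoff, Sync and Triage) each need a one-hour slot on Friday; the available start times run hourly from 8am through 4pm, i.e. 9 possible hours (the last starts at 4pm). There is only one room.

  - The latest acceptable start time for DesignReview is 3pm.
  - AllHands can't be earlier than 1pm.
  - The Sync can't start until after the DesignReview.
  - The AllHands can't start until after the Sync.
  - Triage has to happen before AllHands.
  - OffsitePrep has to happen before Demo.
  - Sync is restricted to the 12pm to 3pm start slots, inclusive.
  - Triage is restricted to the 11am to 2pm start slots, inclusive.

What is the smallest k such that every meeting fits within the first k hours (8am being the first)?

The precedence chain requires at least 3 distinct hours.
With at most 1 per hour and 8 meetings, at least 8 hours are needed.
AllHands can't be placed before 1pm — that is hour 6 counting from 8am — so the schedule must run through at least 6 hours.
8 works (last occupied hour: 3pm): for example Demo -> 9am; Triage -> 11am; Kickoff -> 3pm; Sync -> 12pm; AllHands -> 1pm; Budget -> 2pm; OffsitePrep -> 8am; DesignReview -> 10am.

8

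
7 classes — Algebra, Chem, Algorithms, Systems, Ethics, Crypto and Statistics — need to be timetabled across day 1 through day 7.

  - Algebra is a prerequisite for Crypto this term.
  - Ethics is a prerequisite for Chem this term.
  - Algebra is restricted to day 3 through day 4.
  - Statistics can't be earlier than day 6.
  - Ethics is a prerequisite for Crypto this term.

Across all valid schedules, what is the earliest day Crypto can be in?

Precedence pushes Crypto to at least day 4.
Crypto at day 4 is achievable: Algebra=day 3; Crypto=day 4; Chem=day 2; Algorithms=day 1; Statistics=day 6; Ethics=day 1; Systems=day 1.

day 4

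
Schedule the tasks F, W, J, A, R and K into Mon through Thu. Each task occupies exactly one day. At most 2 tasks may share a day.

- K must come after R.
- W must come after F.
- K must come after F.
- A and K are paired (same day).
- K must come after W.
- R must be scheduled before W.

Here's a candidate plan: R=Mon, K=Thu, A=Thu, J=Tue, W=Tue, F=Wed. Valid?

Invalid. W must come after F.

K must come after W — holds.
At most 2 tasks may share a day — holds.
K must come after F — holds.
K must come after R — holds.
A and K are paired (same day) — holds.
W must come after F — violated.
R must be scheduled before W — holds.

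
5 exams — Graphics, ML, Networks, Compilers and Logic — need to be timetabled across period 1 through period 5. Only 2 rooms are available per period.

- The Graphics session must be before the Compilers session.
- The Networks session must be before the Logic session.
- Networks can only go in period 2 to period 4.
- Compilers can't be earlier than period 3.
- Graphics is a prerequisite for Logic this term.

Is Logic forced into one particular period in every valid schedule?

Logic can be period 3 (e.g. Networks -> period 2, Compilers -> period 3, Graphics -> period 1, Logic -> period 3, ML -> period 1) or period 4 (e.g. ML=period 1, Logic=period 4, Networks=period 2, Graphics=period 1, Compilers=period 3).

No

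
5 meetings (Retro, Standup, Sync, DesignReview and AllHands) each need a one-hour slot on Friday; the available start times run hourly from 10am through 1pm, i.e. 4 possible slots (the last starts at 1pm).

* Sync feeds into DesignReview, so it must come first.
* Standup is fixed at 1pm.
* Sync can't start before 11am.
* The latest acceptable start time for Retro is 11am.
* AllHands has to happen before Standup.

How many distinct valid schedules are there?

Splitting on Retro: it can be 10am (9), 11am (9). Listing each branch's schedules as (Standup, Sync, DesignReview, AllHands):
Retro=10am: (1pm,11am,12pm,10am) (1pm,11am,12pm,11am) (1pm,11am,12pm,12pm) (1pm,11am,1pm,10am) (1pm,11am,1pm,11am) (1pm,11am,1pm,12pm) (1pm,12pm,1pm,10am) (1pm,12pm,1pm,11am) (1pm,12pm,1pm,12pm) — 9.
Retro=11am: (1pm,11am,12pm,10am) (1pm,11am,12pm,11am) (1pm,11am,12pm,12pm) (1pm,11am,1pm,10am) (1pm,11am,1pm,11am) (1pm,11am,1pm,12pm) (1pm,12pm,1pm,10am) (1pm,12pm,1pm,11am) (1pm,12pm,1pm,12pm) — 9.
Summing: 9 + 9 = 18.

18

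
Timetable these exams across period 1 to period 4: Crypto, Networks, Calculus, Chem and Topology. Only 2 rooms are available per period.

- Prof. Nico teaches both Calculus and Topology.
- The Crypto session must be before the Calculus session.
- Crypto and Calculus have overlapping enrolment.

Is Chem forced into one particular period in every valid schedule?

Chem can be period 1 (e.g. Crypto in period 1, Topology in period 3, Networks in period 2, Chem in period 1, Calculus in period 2) or period 2 (e.g. Topology=period 3, Networks=period 1, Calculus=period 2, Crypto=period 1, Chem=period 2).

No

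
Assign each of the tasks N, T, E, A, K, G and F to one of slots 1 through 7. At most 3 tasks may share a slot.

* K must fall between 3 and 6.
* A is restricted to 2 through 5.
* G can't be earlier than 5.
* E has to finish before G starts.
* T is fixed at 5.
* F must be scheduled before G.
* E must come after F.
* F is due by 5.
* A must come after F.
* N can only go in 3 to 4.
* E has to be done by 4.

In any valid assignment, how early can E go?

Precedence pushes E to at least 2; E's own window allows nothing later than 4.
E at 2 is achievable: K=3, E=2, T=5, G=5, A=2, N=3, F=1.

2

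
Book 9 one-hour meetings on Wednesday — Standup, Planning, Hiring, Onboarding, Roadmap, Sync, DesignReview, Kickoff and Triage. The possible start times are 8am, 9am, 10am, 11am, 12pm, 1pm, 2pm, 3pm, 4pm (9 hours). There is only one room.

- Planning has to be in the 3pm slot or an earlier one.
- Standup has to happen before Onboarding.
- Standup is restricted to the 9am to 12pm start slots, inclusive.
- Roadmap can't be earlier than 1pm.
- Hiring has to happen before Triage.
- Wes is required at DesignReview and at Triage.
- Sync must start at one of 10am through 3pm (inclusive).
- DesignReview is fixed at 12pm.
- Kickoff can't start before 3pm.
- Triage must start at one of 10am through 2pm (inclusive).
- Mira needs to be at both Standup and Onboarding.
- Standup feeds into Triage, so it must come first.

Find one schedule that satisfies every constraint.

Planning=2pm; Kickoff=3pm; Sync=11am; Roadmap=1pm; Hiring=8am; Standup=9am; Triage=10am; Onboarding=4pm; DesignReview=12pm

Checking: Hiring(8am) before Triage(10am); Standup(9am) before Onboarding(4pm); Standup(9am) before Triage(10am); DesignReview(12pm) != Triage(10am); Standup(9am) != Onboarding(4pm); Triage=10am in [10am,2pm]; Roadmap=1pm in [1pm,4pm]; Kickoff=3pm in [3pm,4pm]; Sync=11am in [10am,3pm]; Planning=2pm in [8am,3pm]; DesignReview=12pm in [12pm,12pm]; Standup=9am in [9am,12pm]; max 1 per hour (cap 1).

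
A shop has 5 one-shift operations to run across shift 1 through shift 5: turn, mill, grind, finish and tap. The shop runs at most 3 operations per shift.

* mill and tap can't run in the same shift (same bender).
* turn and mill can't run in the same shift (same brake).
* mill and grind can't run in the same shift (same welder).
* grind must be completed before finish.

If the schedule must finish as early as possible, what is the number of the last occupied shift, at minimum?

The precedence chain requires at least 2 distinct shifts.
With at most 3 per shift and 5 operations, at least 2 shifts are needed.
2 works (last occupied shift: shift 2): for example finish in shift 2, mill in shift 2, turn in shift 1, tap in shift 1, grind in shift 1.

2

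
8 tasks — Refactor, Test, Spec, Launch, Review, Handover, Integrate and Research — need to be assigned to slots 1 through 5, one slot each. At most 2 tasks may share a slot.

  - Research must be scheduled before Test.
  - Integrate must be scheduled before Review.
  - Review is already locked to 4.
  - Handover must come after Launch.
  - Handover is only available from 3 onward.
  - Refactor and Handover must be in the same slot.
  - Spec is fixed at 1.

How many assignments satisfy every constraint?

46

Splitting on Refactor: it can be 3 (9), 5 (37). Listing each branch's schedules as (Test, Spec, Launch, Review, Handover, Integrate, Research):
Refactor=3: (4,1,1,4,3,2,2) (4,1,2,4,3,1,2) (4,1,2,4,3,2,1) (5,1,1,4,3,2,2) (5,1,1,4,3,2,4) (5,1,2,4,3,1,2) (5,1,2,4,3,1,4) (5,1,2,4,3,2,1) (5,1,2,4,3,2,4) — 9.
Refactor=5: (2,1,2,4,5,3,1) (2,1,3,4,5,2,1) (2,1,3,4,5,3,1) (2,1,4,4,5,2,1) (2,1,4,4,5,3,1) (3,1,1,4,5,2,2) (3,1,1,4,5,3,2) (3,1,2,4,5,1,2) (3,1,2,4,5,2,1) (3,1,2,4,5,3,1) (3,1,2,4,5,3,2) (3,1,3,4,5,1,2) (3,1,3,4,5,2,1) (3,1,3,4,5,2,2) (3,1,4,4,5,1,2) (3,1,4,4,5,2,1) (3,1,4,4,5,2,2) (3,1,4,4,5,3,1) (3,1,4,4,5,3,2) (4,1,1,4,5,2,2) (4,1,1,4,5,2,3) (4,1,1,4,5,3,2) (4,1,1,4,5,3,3) (4,1,2,4,5,1,2) (4,1,2,4,5,1,3) (4,1,2,4,5,2,1) (4,1,2,4,5,2,3) (4,1,2,4,5,3,1) (4,1,2,4,5,3,2) (4,1,2,4,5,3,3) (4,1,3,4,5,1,2) (4,1,3,4,5,1,3) (4,1,3,4,5,2,1) (4,1,3,4,5,2,2) (4,1,3,4,5,2,3) (4,1,3,4,5,3,1) (4,1,3,4,5,3,2) — 37.
Summing: 9 + 37 = 46.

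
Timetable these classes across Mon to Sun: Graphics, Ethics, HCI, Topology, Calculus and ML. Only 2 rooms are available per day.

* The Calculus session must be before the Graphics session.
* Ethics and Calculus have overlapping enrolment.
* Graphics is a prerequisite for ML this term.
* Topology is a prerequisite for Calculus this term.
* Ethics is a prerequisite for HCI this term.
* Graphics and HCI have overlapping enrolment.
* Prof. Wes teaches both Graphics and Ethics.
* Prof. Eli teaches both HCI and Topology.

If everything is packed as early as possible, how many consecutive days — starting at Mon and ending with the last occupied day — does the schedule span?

The precedence chain requires at least 4 distinct days.
With at most 2 per day and 6 classes, at least 3 days are needed.
4 works (last occupied day: Thu): for example Topology=Mon; Calculus=Tue; HCI=Tue; Ethics=Mon; ML=Thu; Graphics=Wed.

4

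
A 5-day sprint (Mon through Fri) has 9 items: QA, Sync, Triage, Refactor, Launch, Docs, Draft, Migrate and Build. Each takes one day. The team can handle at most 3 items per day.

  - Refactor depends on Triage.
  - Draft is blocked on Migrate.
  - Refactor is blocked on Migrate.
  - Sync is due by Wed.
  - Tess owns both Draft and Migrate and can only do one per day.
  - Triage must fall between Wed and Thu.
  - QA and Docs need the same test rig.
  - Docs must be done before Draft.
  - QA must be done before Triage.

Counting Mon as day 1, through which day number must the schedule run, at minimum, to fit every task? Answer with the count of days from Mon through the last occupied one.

The precedence chain requires at least 3 distinct days.
With at most 3 per day and 9 tasks, at least 3 days are needed.
Propagating the time windows through the other constraints, Refactor can't land before Thu — that is day 4 counting from Mon — so the schedule must run through at least 4 days.
4 works (last occupied day: Thu): for example Sync=Mon; Refactor=Thu; Draft=Tue; Docs=Mon; Build=Wed; Launch=Tue; Migrate=Mon; Triage=Wed; QA=Tue.

4 days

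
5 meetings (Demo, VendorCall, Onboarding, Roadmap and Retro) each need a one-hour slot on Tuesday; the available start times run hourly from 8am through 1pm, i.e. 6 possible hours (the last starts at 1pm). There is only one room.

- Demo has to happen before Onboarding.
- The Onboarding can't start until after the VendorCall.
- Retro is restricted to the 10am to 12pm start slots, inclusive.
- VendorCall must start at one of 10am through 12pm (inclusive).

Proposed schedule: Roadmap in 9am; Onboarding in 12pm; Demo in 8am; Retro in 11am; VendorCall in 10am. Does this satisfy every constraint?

VendorCall must start at one of 10am through 12pm (inclusive) — holds.
Demo has to happen before Onboarding — holds.
The Onboarding can't start until after the VendorCall — holds.
There is only one room — holds.
Retro is restricted to the 10am to 12pm start slots, inclusive — holds.

Yes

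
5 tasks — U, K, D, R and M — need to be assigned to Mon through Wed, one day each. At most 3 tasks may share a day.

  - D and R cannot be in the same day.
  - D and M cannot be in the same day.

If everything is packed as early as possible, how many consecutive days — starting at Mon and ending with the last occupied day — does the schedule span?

2 days

With at most 3 per day and 5 tasks, at least 2 days are needed.
2 works (last occupied day: Tue): for example D in Mon, U in Mon, M in Tue, K in Mon, R in Tue.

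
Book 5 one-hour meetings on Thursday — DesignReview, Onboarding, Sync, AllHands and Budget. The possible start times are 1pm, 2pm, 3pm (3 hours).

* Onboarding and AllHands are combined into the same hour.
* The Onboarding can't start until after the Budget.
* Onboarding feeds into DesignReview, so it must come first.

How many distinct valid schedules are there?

Enumerating: AllHands in 2pm, DesignReview in 3pm, Budget in 1pm, Sync in 1pm, Onboarding in 2pm | Sync -> 2pm; Onboarding -> 2pm; AllHands -> 2pm; Budget -> 1pm; DesignReview -> 3pm | Onboarding -> 2pm, Sync -> 3pm, DesignReview -> 3pm, Budget -> 1pm, AllHands -> 2pm.

3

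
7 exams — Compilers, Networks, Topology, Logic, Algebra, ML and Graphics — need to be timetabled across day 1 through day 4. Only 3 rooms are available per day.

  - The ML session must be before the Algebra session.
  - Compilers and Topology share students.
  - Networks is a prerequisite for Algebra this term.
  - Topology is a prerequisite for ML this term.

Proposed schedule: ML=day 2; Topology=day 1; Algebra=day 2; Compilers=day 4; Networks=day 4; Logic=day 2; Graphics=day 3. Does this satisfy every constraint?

Invalid. Networks is a prerequisite for Algebra this term.

Compilers and Topology share students — holds.
Topology is a prerequisite for ML this term — holds.
The ML session must be before the Algebra session — violated.
Only 3 rooms are available per day — holds.
Networks is a prerequisite for Algebra this term — violated.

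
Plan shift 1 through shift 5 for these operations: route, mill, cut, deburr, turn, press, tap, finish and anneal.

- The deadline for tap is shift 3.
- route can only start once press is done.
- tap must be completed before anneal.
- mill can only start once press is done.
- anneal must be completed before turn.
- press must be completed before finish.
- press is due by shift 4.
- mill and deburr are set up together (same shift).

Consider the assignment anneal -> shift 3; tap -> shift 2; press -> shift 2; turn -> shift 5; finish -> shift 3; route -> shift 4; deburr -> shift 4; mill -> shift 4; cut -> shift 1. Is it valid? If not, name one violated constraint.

tap must be completed before anneal — holds.
mill and deburr are set up together (same shift) — holds.
press must be completed before finish — holds.
anneal must be completed before turn — holds.
route can only start once press is done — holds.
The deadline for tap is shift 3 — holds.
mill can only start once press is done — holds.
press is due by shift 4 — holds.

Valid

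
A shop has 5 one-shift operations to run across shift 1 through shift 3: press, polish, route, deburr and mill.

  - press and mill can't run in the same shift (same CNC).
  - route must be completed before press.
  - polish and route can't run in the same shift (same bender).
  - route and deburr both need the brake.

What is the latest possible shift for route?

Downstream work caps route at shift 2.
route at shift 2 is achievable: route in shift 2; deburr in shift 1; mill in shift 1; polish in shift 1; press in shift 3.

shift 2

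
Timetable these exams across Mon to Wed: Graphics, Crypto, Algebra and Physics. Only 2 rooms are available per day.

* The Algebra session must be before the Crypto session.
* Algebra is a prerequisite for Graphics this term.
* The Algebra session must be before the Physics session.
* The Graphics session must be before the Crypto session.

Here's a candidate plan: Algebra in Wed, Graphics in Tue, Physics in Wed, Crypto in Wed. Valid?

Only 2 rooms are available per day — violated.
The Algebra session must be before the Physics session — violated.
The Algebra session must be before the Crypto session — violated.
The Graphics session must be before the Crypto session — holds.
Algebra is a prerequisite for Graphics this term — violated.

No — it violates: Only 2 rooms are available per day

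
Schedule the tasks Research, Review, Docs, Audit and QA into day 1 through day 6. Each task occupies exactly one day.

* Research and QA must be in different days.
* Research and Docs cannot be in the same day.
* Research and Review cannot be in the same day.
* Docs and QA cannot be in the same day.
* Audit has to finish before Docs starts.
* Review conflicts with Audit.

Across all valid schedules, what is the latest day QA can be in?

QA at day 6 is achievable: Review=day 2, QA=day 6, Research=day 1, Audit=day 1, Docs=day 2.

day 6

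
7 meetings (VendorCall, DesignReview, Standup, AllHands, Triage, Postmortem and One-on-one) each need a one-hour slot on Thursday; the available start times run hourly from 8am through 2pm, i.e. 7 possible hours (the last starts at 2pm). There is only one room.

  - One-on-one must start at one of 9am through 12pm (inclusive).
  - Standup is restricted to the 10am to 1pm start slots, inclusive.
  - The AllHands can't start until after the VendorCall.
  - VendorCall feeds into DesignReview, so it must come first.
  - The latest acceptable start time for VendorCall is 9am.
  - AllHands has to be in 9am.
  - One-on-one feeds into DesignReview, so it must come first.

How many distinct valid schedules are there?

Splitting on DesignReview: it can be 11am (4), 12pm (8), 1pm (12), 2pm (18). Listing each branch's schedules as (VendorCall, Standup, AllHands, Triage, Postmortem, One-on-one):
DesignReview=11am: (8am,12pm,9am,1pm,2pm,10am) (8am,12pm,9am,2pm,1pm,10am) (8am,1pm,9am,12pm,2pm,10am) (8am,1pm,9am,2pm,12pm,10am) — 4.
DesignReview=12pm: (8am,10am,9am,1pm,2pm,11am) (8am,10am,9am,2pm,1pm,11am) (8am,11am,9am,1pm,2pm,10am) (8am,11am,9am,2pm,1pm,10am) (8am,1pm,9am,10am,2pm,11am) (8am,1pm,9am,11am,2pm,10am) (8am,1pm,9am,2pm,10am,11am) (8am,1pm,9am,2pm,11am,10am) — 8.
DesignReview=1pm: (8am,10am,9am,11am,2pm,12pm) (8am,10am,9am,12pm,2pm,11am) (8am,10am,9am,2pm,11am,12pm) (8am,10am,9am,2pm,12pm,11am) (8am,11am,9am,10am,2pm,12pm) (8am,11am,9am,12pm,2pm,10am) (8am,11am,9am,2pm,10am,12pm) (8am,11am,9am,2pm,12pm,10am) (8am,12pm,9am,10am,2pm,11am) (8am,12pm,9am,11am,2pm,10am) (8am,12pm,9am,2pm,10am,11am) (8am,12pm,9am,2pm,11am,10am) — 12.
DesignReview=2pm: (8am,10am,9am,11am,1pm,12pm) (8am,10am,9am,12pm,1pm,11am) (8am,10am,9am,1pm,11am,12pm) (8am,10am,9am,1pm,12pm,11am) (8am,11am,9am,10am,1pm,12pm) (8am,11am,9am,12pm,1pm,10am) (8am,11am,9am,1pm,10am,12pm) (8am,11am,9am,1pm,12pm,10am) (8am,12pm,9am,10am,1pm,11am) (8am,12pm,9am,11am,1pm,10am) (8am,12pm,9am,1pm,10am,11am) (8am,12pm,9am,1pm,11am,10am) (8am,1pm,9am,10am,11am,12pm) (8am,1pm,9am,10am,12pm,11am) (8am,1pm,9am,11am,10am,12pm) (8am,1pm,9am,11am,12pm,10am) (8am,1pm,9am,12pm,10am,11am) (8am,1pm,9am,12pm,11am,10am) — 18.
Summing: 4 + 8 + 12 + 18 = 42.

42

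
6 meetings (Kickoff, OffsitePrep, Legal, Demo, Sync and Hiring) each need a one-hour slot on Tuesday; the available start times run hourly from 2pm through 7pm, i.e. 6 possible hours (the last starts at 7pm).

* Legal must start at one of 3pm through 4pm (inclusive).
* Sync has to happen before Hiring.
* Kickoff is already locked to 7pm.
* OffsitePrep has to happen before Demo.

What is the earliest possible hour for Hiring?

Precedence pushes Hiring to at least 3pm.
Hiring at 3pm is achievable: Kickoff in 7pm; Legal in 3pm; Demo in 3pm; Sync in 2pm; OffsitePrep in 2pm; Hiring in 3pm.

3pm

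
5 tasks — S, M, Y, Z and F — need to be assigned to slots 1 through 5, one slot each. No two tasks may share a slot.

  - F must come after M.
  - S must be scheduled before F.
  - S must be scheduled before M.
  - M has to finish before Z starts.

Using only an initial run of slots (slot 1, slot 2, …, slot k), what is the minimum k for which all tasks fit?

The precedence chain requires at least 3 distinct slots.
With at most 1 per slot and 5 tasks, at least 5 slots are needed.
5 works (last occupied slot: 5): for example Y -> 5; Z -> 4; S -> 1; M -> 2; F -> 3.

5 slots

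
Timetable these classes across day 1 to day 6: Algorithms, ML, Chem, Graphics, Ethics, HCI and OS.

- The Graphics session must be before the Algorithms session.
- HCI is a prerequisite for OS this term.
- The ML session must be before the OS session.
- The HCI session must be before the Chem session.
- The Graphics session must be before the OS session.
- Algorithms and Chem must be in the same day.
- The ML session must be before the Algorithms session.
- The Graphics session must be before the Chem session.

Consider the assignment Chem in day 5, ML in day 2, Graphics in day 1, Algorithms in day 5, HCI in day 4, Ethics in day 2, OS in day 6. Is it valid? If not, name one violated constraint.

Yes, all constraints hold

The Graphics session must be before the Chem session — holds.
The ML session must be before the Algorithms session — holds.
The ML session must be before the OS session — holds.
The Graphics session must be before the OS session — holds.
HCI is a prerequisite for OS this term — holds.
Algorithms and Chem must be in the same day — holds.
The Graphics session must be before the Algorithms session — holds.
The HCI session must be before the Chem session — holds.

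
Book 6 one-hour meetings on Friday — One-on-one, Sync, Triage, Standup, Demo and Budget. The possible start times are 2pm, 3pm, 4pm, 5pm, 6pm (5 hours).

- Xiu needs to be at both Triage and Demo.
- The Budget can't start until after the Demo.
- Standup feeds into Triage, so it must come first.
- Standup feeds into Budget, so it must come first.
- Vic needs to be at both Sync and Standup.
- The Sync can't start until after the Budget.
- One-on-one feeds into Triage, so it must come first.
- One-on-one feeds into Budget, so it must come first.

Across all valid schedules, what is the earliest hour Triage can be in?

3pm

Precedence pushes Triage to at least 3pm.
Triage at 3pm is achievable: Standup=2pm, Demo=2pm, Triage=3pm, Budget=3pm, One-on-one=2pm, Sync=4pm.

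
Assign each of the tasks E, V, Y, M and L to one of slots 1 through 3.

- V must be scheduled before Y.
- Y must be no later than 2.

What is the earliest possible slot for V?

1

Downstream work caps V at 1.
V at 1 is achievable: E in 1; V in 1; M in 1; Y in 2; L in 1.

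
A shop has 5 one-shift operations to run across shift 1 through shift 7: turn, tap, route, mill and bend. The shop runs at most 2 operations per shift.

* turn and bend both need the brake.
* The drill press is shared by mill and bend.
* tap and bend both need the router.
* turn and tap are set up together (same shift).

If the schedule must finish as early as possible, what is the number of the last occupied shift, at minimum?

With at most 2 per shift and 5 operations, at least 3 shifts are needed.
3 works (last occupied shift: shift 3): for example tap=shift 1, turn=shift 1, mill=shift 2, route=shift 2, bend=shift 3.

shift 3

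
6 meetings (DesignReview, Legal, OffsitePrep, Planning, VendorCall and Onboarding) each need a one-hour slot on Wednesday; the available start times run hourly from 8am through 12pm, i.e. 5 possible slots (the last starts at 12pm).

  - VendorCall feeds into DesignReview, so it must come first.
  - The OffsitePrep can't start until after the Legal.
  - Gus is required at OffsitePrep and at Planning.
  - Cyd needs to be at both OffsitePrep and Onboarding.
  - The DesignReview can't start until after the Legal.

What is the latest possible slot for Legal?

Downstream work caps Legal at 11am.
Legal at 11am is achievable: VendorCall in 8am, Onboarding in 8am, Planning in 8am, OffsitePrep in 12pm, Legal in 11am, DesignReview in 12pm.

11am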